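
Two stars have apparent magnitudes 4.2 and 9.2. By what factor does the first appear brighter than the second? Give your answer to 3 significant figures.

Magnitude difference = -5.0
Flux ratio = 10^(−0.4 Δm) = 10^(−0.4 × -5.0) = 10^2.000 = 100.0

100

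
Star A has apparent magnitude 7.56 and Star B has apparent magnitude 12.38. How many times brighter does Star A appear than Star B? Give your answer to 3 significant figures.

84.7

Magnitude difference = -4.82
Flux ratio = 10^(−0.4 Δm) = 10^(−0.4 × -4.82) = 10^1.928 = 84.72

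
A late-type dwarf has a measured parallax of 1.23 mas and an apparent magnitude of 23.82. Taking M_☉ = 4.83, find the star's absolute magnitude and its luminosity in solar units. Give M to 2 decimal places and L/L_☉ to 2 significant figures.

M ≈ 14.27; L/L_☉ ≈ 1.7×10^-4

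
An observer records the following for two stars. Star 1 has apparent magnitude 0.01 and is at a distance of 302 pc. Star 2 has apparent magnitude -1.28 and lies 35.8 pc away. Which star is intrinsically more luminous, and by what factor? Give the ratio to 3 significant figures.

Star 1 is more luminous, by a factor of 21.7.

Star 1: M = m − 5 log₁₀ d + 5 = 0.01 − 5·2.4800 + 5 = -7.390
Star 2: M = m − 5 log₁₀ d + 5 = -1.28 − 5·1.5539 + 5 = -4.049
ΔM = M_1 − M_2 = -7.390 − (-4.049) = -3.341; smaller M is more luminous → Star 1.
L ratio = 10^(0.4 |ΔM|) = 10^1.336 = 21.69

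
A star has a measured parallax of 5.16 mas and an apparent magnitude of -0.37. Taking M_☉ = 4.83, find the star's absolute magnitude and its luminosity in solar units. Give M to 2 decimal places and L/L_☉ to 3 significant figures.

M ≈ -6.81; L/L_☉ ≈ 45200

d = 1/p = 1000/5.16 mas = 193.8 pc
M = m − 5 log₁₀ d + 5 = -0.37 − 5·2.2874 + 5 = -6.807
M − M_☉ = -6.807 − 4.83 = -11.637
L/L_☉ = 10^(−0.4 × -11.637) = 45150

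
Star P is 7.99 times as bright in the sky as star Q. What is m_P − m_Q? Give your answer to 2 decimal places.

m_P − m_Q ≈ -2.26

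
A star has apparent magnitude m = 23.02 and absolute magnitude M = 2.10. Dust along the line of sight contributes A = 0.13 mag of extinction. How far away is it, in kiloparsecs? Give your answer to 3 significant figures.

d ≈ 144 kpc

m − M = 5 log₁₀(d/10 pc) + A  ⇒  23.02 − (2.10) − 0.13 = 5 log₁₀(d/10)
20.790 = 5 log₁₀(d/10)
log₁₀ d = (m − M − A)/5 + 1 = 5.1580
d = 10^5.1580 = 143900 pc
= 143.9 kpc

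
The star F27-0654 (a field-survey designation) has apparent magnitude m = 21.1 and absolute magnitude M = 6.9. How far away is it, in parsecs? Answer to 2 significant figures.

d ≈ 6900 pc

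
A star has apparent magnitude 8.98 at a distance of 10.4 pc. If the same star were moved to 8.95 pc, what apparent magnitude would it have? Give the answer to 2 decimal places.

m ≈ 8.65

Flux ∝ 1/d², so Δm = 5 log₁₀(d₂/d₁) = 5 log₁₀(8.95/10.4) = -0.326
m₂ = m₁ + Δm = 8.98 + (-0.326) = 8.654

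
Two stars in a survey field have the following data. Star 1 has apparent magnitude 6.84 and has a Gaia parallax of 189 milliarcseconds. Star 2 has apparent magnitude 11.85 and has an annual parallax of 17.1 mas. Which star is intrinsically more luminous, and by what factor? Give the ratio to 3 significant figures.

Star 1: p = 189 mas = 0.189″ → d = 1/p = 5.291 pc
Star 1: M = m − 5 log₁₀ d + 5 = 6.84 − 5·0.7235 + 5 = 8.222
Star 2: p = 17.1 mas = 0.0171″ → d = 1/p = 58.48 pc
Star 2: M = m − 5 log₁₀ d + 5 = 11.85 − 5·1.7670 + 5 = 8.015
ΔM = M_1 − M_2 = 8.222 − (8.015) = 0.207; smaller M is more luminous → Star 2.
L ratio = 10^(0.4 |ΔM|) = 10^0.083 = 1.210

Star 2 is more luminous, by a factor of 1.21.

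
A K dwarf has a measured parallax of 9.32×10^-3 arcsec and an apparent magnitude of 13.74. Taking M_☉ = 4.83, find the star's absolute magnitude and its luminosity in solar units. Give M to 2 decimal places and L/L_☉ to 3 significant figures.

M ≈ 8.59; L/L_☉ ≈ 0.0314

d = 1/p = 1/9.32×10^-3″ = 107.3 pc
M = m − 5 log₁₀ d + 5 = 13.74 − 5·2.0306 + 5 = 8.587
M − M_☉ = 8.587 − 4.83 = 3.757
L/L_☉ = 10^(−0.4 × 3.757) = 0.03142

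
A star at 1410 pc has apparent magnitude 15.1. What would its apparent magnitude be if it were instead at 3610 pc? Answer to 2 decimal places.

Flux ∝ 1/d², so Δm = 5 log₁₀(d₂/d₁) = 5 log₁₀(3610/1410) = 2.041
m₂ = m₁ + Δm = 15.1 + (2.041) = 17.141

m ≈ 17.14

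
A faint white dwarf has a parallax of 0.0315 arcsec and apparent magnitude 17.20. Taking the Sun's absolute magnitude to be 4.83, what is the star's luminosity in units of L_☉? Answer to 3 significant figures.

L/L_☉ ≈ 1.14×10^-4

d = 1/p = 1/0.0315″ = 31.75 pc
M = m − 5 log₁₀ d + 5 = 17.20 − 5·1.5017 + 5 = 14.692
M − M_☉ = 14.692 − 4.83 = 9.862
L/L_☉ = 10^(−0.4 × 9.862) = 1.136×10^-4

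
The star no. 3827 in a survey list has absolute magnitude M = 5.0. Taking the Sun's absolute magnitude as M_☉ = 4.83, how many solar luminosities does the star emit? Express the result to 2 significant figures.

M − M_☉ = 5.0 − 4.83 = 0.170
L/L_☉ = 10^(−0.4 (M − M_☉)) = 10^-0.068 = 0.8551

L/L_☉ ≈ 0.86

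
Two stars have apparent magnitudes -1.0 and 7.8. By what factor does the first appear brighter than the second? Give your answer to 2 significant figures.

Δm = -1.0 − (7.8) = -8.8
Flux ratio = 10^(−0.4 Δm) = 10^(−0.4 × -8.8) = 10^3.520 = 3311

3300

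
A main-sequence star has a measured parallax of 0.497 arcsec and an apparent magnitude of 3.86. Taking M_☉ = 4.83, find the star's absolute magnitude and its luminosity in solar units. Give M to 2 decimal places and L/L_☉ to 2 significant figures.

d = 1/p = 1/0.497″ = 2.012 pc
M = m − 5 log₁₀ d + 5 = 3.86 − 5·0.3036 + 5 = 7.342
M − M_☉ = 7.342 − 4.83 = 2.512
L/L_☉ = 10^(−0.4 × 2.512) = 0.09892

M ≈ 7.34; L/L_☉ ≈ 0.099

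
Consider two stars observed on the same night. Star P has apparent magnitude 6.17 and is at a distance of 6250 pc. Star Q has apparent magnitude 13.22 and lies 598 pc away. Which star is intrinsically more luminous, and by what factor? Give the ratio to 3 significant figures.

Star P: M = m − 5 log₁₀ d + 5 = 6.17 − 5·3.7959 + 5 = -7.809
Star Q: M = m − 5 log₁₀ d + 5 = 13.22 − 5·2.7767 + 5 = 4.336
ΔM = M_P − M_Q = -7.809 − (4.336) = -12.146; smaller M is more luminous → Star P.
L ratio = 10^(0.4 |ΔM|) = 10^4.858 = 72170

Star P is more luminous, by a factor of 72200.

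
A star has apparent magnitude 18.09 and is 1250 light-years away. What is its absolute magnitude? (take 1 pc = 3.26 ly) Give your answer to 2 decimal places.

M ≈ 10.17

d = 1250 ly / 3.26 = 383.4 pc
5 log₁₀(d/10 pc) = 5 log₁₀(383.4) − 5 = 7.918
M = m − 5 log₁₀(d/10) = 18.09 − 7.918 = 10.172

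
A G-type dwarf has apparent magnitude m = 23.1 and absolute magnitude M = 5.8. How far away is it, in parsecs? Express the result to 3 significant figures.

d ≈ 28800 pc

Distance modulus: m − M = 23.1 − (5.8) = 17.300
m − M = 5 log₁₀ d − 5
log₁₀ d = (m − M)/5 + 1 = 4.4600
d = 10^4.4600 = 28840 pc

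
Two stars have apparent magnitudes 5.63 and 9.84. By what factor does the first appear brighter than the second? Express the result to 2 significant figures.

48

Δm = 5.63 − (9.84) = -4.21
Flux ratio = 10^(−0.4 Δm) = 10^(−0.4 × -4.21) = 10^1.684 = 48.31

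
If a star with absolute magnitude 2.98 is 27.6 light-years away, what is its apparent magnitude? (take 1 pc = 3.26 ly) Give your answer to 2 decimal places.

m ≈ 2.62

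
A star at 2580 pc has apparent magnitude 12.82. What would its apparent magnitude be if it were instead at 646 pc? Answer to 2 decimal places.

Flux ∝ 1/d², so Δm = 5 log₁₀(d₂/d₁) = 5 log₁₀(646/2580) = -3.007
m₂ = m₁ + Δm = 12.82 + (-3.007) = 9.813

m ≈ 9.81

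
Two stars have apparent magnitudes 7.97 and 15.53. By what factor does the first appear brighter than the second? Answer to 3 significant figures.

1060

Δm = 7.97 − (15.53) = -7.56
Flux ratio = 10^(−0.4 Δm) = 10^(−0.4 × -7.56) = 10^3.024 = 1057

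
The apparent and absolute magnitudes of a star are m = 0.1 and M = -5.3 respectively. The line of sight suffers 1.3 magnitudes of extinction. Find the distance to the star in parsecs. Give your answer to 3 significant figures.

m − M = 5 log₁₀(d/10 pc) + A  ⇒  0.1 − (-5.3) − 1.3 = 5 log₁₀(d/10)
4.100 = 5 log₁₀(d/10)
log₁₀ d = (m − M − A)/5 + 1 = 1.8200
d = 10^1.8200 = 66.07 pc

d ≈ 66.1 pc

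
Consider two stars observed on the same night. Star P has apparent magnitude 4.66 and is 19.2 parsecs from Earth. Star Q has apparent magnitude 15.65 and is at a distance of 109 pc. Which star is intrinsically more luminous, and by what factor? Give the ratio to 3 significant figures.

Star P is more luminous, by a factor of 772.

Star P: M = m − 5 log₁₀ d + 5 = 4.66 − 5·1.2833 + 5 = 3.243
Star Q: M = m − 5 log₁₀ d + 5 = 15.65 − 5·2.0374 + 5 = 10.463
ΔM = M_P − M_Q = 3.243 − (10.463) = -7.219; smaller M is more luminous → Star P.
L ratio = 10^(0.4 |ΔM|) = 10^2.888 = 772.2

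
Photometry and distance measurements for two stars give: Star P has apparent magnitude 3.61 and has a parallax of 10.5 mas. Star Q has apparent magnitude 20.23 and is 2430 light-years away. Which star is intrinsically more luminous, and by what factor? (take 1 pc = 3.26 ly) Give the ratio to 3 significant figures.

Star P: p = 10.5 mas = 0.0105″ → d = 1/p = 95.24 pc
Star P: M = m − 5 log₁₀ d + 5 = 3.61 − 5·1.9788 + 5 = -1.284
Star Q: d = 2430 ly / 3.26 = 745.4 pc
Star Q: M = m − 5 log₁₀ d + 5 = 20.23 − 5·2.8724 + 5 = 10.868
ΔM = M_P − M_Q = -1.284 − (10.868) = -12.152; smaller M is more luminous → Star P.
L ratio = 10^(0.4 |ΔM|) = 10^4.861 = 72580

Star P is more luminous, by a factor of 72600.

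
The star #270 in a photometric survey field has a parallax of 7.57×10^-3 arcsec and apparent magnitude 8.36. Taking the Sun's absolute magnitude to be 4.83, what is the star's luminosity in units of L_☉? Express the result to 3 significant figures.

L/L_☉ ≈ 6.76

d = 1/p = 1/7.57×10^-3″ = 132.1 pc
M = m − 5 log₁₀ d + 5 = 8.36 − 5·2.1209 + 5 = 2.755
M − M_☉ = 2.755 − 4.83 = -2.075
L/L_☉ = 10^(−0.4 × -2.075) = 6.758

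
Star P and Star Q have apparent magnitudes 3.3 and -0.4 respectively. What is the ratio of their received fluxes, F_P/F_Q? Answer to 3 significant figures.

F_P/F_Q ≈ 0.0331

Magnitude difference = 3.7
Flux ratio = 10^(−0.4 Δm) = 10^(−0.4 × 3.7) = 10^-1.480 = 0.03311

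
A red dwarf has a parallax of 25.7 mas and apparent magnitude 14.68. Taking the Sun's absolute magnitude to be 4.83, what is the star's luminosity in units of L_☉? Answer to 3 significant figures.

L/L_☉ ≈ 1.74×10^-3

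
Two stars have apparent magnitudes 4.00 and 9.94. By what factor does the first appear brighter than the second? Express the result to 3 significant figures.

Magnitude difference = -5.94
Flux ratio = 10^(−0.4 Δm) = 10^(−0.4 × -5.94) = 10^2.376 = 237.7

238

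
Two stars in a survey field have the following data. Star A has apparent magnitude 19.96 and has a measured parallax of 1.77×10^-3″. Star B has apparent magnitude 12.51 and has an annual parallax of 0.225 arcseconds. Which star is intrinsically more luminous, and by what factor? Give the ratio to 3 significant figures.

Star A is more luminous, by a factor of 16.9.

Star A: d = 1/p = 1/1.77×10^-3″ = 565.0 pc
Star A: M = m − 5 log₁₀ d + 5 = 19.96 − 5·2.7520 + 5 = 11.200
Star B: d = 1/p = 1/0.225″ = 4.444 pc
Star B: M = m − 5 log₁₀ d + 5 = 12.51 − 5·0.6478 + 5 = 14.271
ΔM = M_A − M_B = 11.200 − (14.271) = -3.071; smaller M is more luminous → Star A.
L ratio = 10^(0.4 |ΔM|) = 10^1.228 = 16.92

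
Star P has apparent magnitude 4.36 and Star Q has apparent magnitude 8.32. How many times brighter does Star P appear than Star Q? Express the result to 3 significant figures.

Δm = 4.36 − (8.32) = -3.96
Flux ratio = 10^(−0.4 Δm) = 10^(−0.4 × -3.96) = 10^1.584 = 38.37

38.4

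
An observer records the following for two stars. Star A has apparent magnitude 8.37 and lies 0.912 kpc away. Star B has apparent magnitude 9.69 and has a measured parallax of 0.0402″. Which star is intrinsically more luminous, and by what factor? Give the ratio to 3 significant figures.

Star A: d = 0.912 kpc = 912.0 pc
Star A: M = m − 5 log₁₀ d + 5 = 8.37 − 5·2.9600 + 5 = -1.430
Star B: d = 1/p = 1/0.0402″ = 24.88 pc
Star B: M = m − 5 log₁₀ d + 5 = 9.69 − 5·1.3958 + 5 = 7.711
ΔM = M_A − M_B = -1.430 − (7.711) = -9.141; smaller M is more luminous → Star A.
L ratio = 10^(0.4 |ΔM|) = 10^3.656 = 4534

Star A is more luminous, by a factor of 4530.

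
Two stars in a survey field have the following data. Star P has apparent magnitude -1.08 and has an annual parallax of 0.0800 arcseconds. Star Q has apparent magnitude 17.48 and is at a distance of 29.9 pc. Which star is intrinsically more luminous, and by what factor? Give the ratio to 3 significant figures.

Star P is more luminous, by a factor of 4.64×10^6.

Star P: d = 1/p = 1/0.0800″ = 12.50 pc
Star P: M = m − 5 log₁₀ d + 5 = -1.08 − 5·1.0969 + 5 = -1.565
Star Q: M = m − 5 log₁₀ d + 5 = 17.48 − 5·1.4757 + 5 = 15.102
ΔM = M_P − M_Q = -1.565 − (15.102) = -16.666; smaller M is more luminous → Star P.
L ratio = 10^(0.4 |ΔM|) = 10^6.666 = 4.640×10^6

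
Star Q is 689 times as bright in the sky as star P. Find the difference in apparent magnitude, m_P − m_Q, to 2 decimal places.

Pogson: Δm = −2.5 log₁₀(ratio) = −2.5 log₁₀(689) = −2.5 × 2.8382 = -7.096
Star Q is brighter so has the smaller magnitude: m_P − m_Q is positive.

m_P − m_Q ≈ 7.10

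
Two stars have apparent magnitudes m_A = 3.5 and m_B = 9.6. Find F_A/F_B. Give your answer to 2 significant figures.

F_A/F_B ≈ 280

Δm = 3.5 − (9.6) = -6.1
Flux ratio = 10^(−0.4 Δm) = 10^(−0.4 × -6.1) = 10^2.440 = 275.4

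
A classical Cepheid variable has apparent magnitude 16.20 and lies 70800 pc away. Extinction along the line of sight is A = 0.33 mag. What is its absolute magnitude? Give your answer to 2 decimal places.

M ≈ -3.38

5 log₁₀(d/10 pc) = 5 log₁₀(70800) − 5 = 19.250
M = m − 5 log₁₀(d/10) − A = 16.20 − 19.250 − 0.33 = -3.380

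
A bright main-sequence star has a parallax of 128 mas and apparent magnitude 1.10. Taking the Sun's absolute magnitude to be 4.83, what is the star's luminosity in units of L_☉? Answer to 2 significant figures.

L/L_☉ ≈ 19

d = 1/p = 1000/128 mas = 7.812 pc
M = m − 5 log₁₀ d + 5 = 1.10 − 5·0.8928 + 5 = 1.636
M − M_☉ = 1.636 − 4.83 = -3.194
L/L_☉ = 10^(−0.4 × -3.194) = 18.95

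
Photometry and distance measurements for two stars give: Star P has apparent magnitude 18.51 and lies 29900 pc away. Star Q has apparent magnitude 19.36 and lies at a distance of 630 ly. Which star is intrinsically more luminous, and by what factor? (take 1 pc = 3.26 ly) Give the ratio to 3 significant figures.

Star P is more luminous, by a factor of 52400.

Star P: M = m − 5 log₁₀ d + 5 = 18.51 − 5·4.4757 + 5 = 1.132
Star Q: d = 630 ly / 3.26 = 193.3 pc
Star Q: M = m − 5 log₁₀ d + 5 = 19.36 − 5·2.2861 + 5 = 12.929
ΔM = M_P − M_Q = 1.132 − (12.929) = -11.798; smaller M is more luminous → Star P.
L ratio = 10^(0.4 |ΔM|) = 10^4.719 = 52370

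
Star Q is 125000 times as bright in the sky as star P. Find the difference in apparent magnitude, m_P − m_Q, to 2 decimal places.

Pogson: Δm = −2.5 log₁₀(ratio) = −2.5 log₁₀(125000) = −2.5 × 5.0969 = -12.742
Star Q is brighter so has the smaller magnitude: m_P − m_Q is positive.

m_P − m_Q ≈ 12.74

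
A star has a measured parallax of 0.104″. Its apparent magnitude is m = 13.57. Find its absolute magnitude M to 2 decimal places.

d = 1/p = 1/0.104″ = 9.615 pc
5 log₁₀(d/10 pc) = 5 log₁₀(9.615) − 5 = -0.085
M = m − 5 log₁₀(d/10) = 13.57 + 0.085 = 13.655

M ≈ 13.66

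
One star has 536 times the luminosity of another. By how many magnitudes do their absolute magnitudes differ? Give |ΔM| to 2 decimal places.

|ΔM| ≈ 6.82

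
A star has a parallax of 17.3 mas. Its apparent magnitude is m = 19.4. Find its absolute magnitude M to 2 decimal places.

M ≈ 15.59

p = 17.3 mas = 0.0173″ → d = 1/p = 57.80 pc
5 log₁₀(d/10 pc) = 5 log₁₀(57.80) − 5 = 3.810
M = m − 5 log₁₀(d/10) = 19.4 − 3.810 = 15.590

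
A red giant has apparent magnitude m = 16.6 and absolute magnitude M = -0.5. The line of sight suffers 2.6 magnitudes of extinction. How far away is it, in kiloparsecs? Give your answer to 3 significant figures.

m − M = 5 log₁₀(d/10 pc) + A  ⇒  16.6 − (-0.5) − 2.6 = 5 log₁₀(d/10)
14.500 = 5 log₁₀(d/10)
log₁₀ d = (m − M − A)/5 + 1 = 3.9000
d = 10^3.9000 = 7943 pc
= 7.943 kpc

d ≈ 7.94 kpc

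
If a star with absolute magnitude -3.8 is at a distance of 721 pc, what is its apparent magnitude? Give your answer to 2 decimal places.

m = M + 5 log₁₀ d − 5 = -3.8 + 5·2.8579 − 5 = 5.490

m ≈ 5.49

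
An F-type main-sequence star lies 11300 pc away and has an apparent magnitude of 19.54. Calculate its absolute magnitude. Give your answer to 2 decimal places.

5 log₁₀(d/10 pc) = 5 log₁₀(11300) − 5 = 15.265
M = m − 5 log₁₀(d/10) = 19.54 − 15.265 = 4.275

M ≈ 4.27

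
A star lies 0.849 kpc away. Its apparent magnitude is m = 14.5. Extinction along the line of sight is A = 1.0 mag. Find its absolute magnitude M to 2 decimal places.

M ≈ 3.86

d = 0.849 kpc = 849.0 pc
5 log₁₀(d/10 pc) = 5 log₁₀(849.0) − 5 = 9.645
M = m − 5 log₁₀(d/10) − A = 14.5 − 9.645 − 1.0 = 3.855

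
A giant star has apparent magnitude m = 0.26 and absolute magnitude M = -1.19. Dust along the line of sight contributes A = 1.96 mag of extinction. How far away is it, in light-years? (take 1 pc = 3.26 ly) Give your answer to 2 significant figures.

d ≈ 26 ly

m − M = 5 log₁₀(d/10 pc) + A  ⇒  0.26 − (-1.19) − 1.96 = 5 log₁₀(d/10)
-0.510 = 5 log₁₀(d/10)
log₁₀ d = (m − M − A)/5 + 1 = 0.8980
d = 10^0.8980 = 7.907 pc
= 25.78 ly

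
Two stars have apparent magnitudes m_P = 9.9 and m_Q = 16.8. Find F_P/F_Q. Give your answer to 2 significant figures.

F_P/F_Q ≈ 580

Δm = 9.9 − (16.8) = -6.9
Flux ratio = 10^(−0.4 Δm) = 10^(−0.4 × -6.9) = 10^2.760 = 575.4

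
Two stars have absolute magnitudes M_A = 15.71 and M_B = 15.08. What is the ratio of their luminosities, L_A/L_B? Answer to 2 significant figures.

L_A/L_B ≈ 0.56

ΔM = M_A − M_B = 0.63
L_A/L_B = 10^(−0.4 ΔM) = 10^-0.252 = 0.5598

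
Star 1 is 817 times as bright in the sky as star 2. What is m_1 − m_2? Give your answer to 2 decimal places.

m_1 − m_2 ≈ -7.28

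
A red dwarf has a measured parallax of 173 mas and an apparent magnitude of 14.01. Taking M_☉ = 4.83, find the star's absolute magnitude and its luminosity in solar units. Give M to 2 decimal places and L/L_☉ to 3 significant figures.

M ≈ 15.20; L/L_☉ ≈ 7.11×10^-5

d = 1/p = 1000/173 mas = 5.780 pc
M = m − 5 log₁₀ d + 5 = 14.01 − 5·0.7620 + 5 = 15.200
M − M_☉ = 15.200 − 4.83 = 10.370
L/L_☉ = 10^(−0.4 × 10.370) = 7.111×10^-5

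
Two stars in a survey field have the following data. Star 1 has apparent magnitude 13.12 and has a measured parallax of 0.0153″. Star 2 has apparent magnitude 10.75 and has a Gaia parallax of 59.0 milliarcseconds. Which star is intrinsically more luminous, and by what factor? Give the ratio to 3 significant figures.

Star 1 is more luminous, by a factor of 1.68.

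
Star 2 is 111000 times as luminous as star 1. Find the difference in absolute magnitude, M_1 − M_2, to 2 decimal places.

Pogson: ΔM = −2.5 log₁₀(ratio) = −2.5 log₁₀(111000) = −2.5 × 5.0453 = -12.613
Star 2 is brighter so has the smaller magnitude: M_1 − M_2 is positive.

M_1 − M_2 ≈ 12.61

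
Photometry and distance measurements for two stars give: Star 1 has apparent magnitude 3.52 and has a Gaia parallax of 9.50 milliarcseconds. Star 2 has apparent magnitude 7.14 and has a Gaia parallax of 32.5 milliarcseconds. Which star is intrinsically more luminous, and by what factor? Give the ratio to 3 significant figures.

Star 1 is more luminous, by a factor of 328.

Star 1: p = 9.50 mas = 9.50×10^-3″ → d = 1/p = 105.3 pc
Star 1: M = m − 5 log₁₀ d + 5 = 3.52 − 5·2.0223 + 5 = -1.591
Star 2: p = 32.5 mas = 0.0325″ → d = 1/p = 30.77 pc
Star 2: M = m − 5 log₁₀ d + 5 = 7.14 − 5·1.4881 + 5 = 4.699
ΔM = M_1 − M_2 = -1.591 − (4.699) = -6.291; smaller M is more luminous → Star 1.
L ratio = 10^(0.4 |ΔM|) = 10^2.516 = 328.3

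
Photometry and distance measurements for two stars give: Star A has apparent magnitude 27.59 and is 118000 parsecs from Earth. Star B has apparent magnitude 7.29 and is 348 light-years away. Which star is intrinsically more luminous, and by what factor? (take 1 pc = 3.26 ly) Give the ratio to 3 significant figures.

Star B is more luminous, by a factor of 108.

Star A: M = m − 5 log₁₀ d + 5 = 27.59 − 5·5.0719 + 5 = 7.231
Star B: d = 348 ly / 3.26 = 106.7 pc
Star B: M = m − 5 log₁₀ d + 5 = 7.29 − 5·2.0284 + 5 = 2.148
ΔM = M_A − M_B = 7.231 − (2.148) = 5.082; smaller M is more luminous → Star B.
L ratio = 10^(0.4 |ΔM|) = 10^2.033 = 107.9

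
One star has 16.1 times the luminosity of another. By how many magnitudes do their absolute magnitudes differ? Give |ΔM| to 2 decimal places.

|ΔM| ≈ 3.02

Pogson: ΔM = −2.5 log₁₀(ratio) = −2.5 log₁₀(16.1) = −2.5 × 1.2068 = -3.017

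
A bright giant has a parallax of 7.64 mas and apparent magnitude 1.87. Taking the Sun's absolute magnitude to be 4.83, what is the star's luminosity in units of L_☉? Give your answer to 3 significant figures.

L/L_☉ ≈ 2620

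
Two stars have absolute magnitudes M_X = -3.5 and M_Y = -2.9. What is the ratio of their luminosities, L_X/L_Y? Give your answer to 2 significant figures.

ΔM = M_X − M_Y = -0.6
L_X/L_Y = 10^(−0.4 ΔM) = 10^0.240 = 1.738

L_X/L_Y ≈ 1.7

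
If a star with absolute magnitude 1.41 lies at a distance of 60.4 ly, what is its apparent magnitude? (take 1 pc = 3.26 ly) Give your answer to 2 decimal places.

d = 60.4 ly / 3.26 = 18.53 pc
m = M + 5 log₁₀ d − 5 = 1.41 + 5·1.2678 − 5 = 2.749

m ≈ 2.75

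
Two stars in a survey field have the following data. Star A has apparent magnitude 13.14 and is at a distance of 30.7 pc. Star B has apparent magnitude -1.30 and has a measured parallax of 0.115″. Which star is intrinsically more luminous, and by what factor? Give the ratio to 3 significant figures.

Star B is more luminous, by a factor of 47900.

Star A: M = m − 5 log₁₀ d + 5 = 13.14 − 5·1.4871 + 5 = 10.704
Star B: d = 1/p = 1/0.115″ = 8.696 pc
Star B: M = m − 5 log₁₀ d + 5 = -1.30 − 5·0.9393 + 5 = -0.997
ΔM = M_A − M_B = 10.704 − (-0.997) = 11.701; smaller M is more luminous → Star B.
L ratio = 10^(0.4 |ΔM|) = 10^4.680 = 47900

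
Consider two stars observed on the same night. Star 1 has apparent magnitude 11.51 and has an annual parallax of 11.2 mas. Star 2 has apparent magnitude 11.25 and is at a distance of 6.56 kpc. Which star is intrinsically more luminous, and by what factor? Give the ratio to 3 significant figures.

Star 1: p = 11.2 mas = 0.0112″ → d = 1/p = 89.29 pc
Star 1: M = m − 5 log₁₀ d + 5 = 11.51 − 5·1.9508 + 5 = 6.756
Star 2: d = 6.56 kpc = 6560 pc
Star 2: M = m − 5 log₁₀ d + 5 = 11.25 − 5·3.8169 + 5 = -2.835
ΔM = M_1 − M_2 = 6.756 − (-2.835) = 9.591; smaller M is more luminous → Star 2.
L ratio = 10^(0.4 |ΔM|) = 10^3.836 = 6859

Star 2 is more luminous, by a factor of 6860.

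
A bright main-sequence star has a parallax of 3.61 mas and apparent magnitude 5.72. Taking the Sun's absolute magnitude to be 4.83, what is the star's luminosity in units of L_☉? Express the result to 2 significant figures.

d = 1/p = 1000/3.61 mas = 277.0 pc
M = m − 5 log₁₀ d + 5 = 5.72 − 5·2.4425 + 5 = -1.492
M − M_☉ = -1.492 − 4.83 = -6.322
L/L_☉ = 10^(−0.4 × -6.322) = 338.1

L/L_☉ ≈ 340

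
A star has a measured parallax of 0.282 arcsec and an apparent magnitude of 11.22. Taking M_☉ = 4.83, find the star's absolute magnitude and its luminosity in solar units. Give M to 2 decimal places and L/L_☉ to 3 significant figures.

M ≈ 13.47; L/L_☉ ≈ 3.50×10^-4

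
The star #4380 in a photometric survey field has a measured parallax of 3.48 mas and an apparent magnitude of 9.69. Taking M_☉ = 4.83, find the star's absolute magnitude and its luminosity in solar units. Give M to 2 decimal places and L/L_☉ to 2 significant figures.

M ≈ 2.40; L/L_☉ ≈ 9.4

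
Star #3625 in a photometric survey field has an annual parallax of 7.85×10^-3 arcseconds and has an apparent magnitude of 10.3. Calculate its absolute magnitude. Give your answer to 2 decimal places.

M ≈ 4.77

d = 1/p = 1/7.85×10^-3″ = 127.4 pc
5 log₁₀(d/10 pc) = 5 log₁₀(127.4) − 5 = 5.526
M = m − 5 log₁₀(d/10) = 10.3 − 5.526 = 4.774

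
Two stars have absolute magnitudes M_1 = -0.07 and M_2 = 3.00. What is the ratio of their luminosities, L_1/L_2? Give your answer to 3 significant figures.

L_1/L_2 ≈ 16.9

ΔM = M_1 − M_2 = -3.07
L_1/L_2 = 10^(−0.4 ΔM) = 10^1.228 = 16.90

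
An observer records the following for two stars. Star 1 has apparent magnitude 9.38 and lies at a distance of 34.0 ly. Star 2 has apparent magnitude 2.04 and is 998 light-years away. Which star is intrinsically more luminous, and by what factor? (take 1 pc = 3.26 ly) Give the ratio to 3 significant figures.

Star 1: d = 34.0 ly / 3.26 = 10.43 pc
Star 1: M = m − 5 log₁₀ d + 5 = 9.38 − 5·1.0183 + 5 = 9.289
Star 2: d = 998 ly / 3.26 = 306.1 pc
Star 2: M = m − 5 log₁₀ d + 5 = 2.04 − 5·2.4859 + 5 = -5.390
ΔM = M_1 − M_2 = 9.289 − (-5.390) = 14.678; smaller M is more luminous → Star 2.
L ratio = 10^(0.4 |ΔM|) = 10^5.871 = 743500

Star 2 is more luminous, by a factor of 744000.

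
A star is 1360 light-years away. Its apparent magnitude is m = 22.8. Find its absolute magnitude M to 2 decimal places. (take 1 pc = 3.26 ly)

d = 1360 ly / 3.26 = 417.2 pc
5 log₁₀(d/10 pc) = 5 log₁₀(417.2) − 5 = 8.102
M = m − 5 log₁₀(d/10) = 22.8 − 8.102 = 14.698

M ≈ 14.70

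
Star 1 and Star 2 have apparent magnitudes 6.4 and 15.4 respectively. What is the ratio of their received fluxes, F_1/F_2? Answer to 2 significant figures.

F_1/F_2 ≈ 4000

Magnitude difference = -9.0
Flux ratio = 10^(−0.4 Δm) = 10^(−0.4 × -9.0) = 10^3.600 = 3981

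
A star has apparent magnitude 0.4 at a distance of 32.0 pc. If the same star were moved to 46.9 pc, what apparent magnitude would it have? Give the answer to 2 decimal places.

m ≈ 1.23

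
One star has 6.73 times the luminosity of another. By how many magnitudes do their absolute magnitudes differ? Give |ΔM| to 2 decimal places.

|ΔM| ≈ 2.07

Pogson: ΔM = −2.5 log₁₀(ratio) = −2.5 log₁₀(6.73) = −2.5 × 0.8280 = -2.070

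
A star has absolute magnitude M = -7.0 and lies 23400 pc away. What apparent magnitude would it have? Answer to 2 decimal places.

m ≈ 9.85

m = M + 5 log₁₀ d − 5 = -7.0 + 5·4.3692 − 5 = 9.846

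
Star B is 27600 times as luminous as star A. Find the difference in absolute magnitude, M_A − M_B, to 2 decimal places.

Pogson: ΔM = −2.5 log₁₀(ratio) = −2.5 log₁₀(27600) = −2.5 × 4.4409 = -11.102
Star B is brighter so has the smaller magnitude: M_A − M_B is positive.

M_A − M_B ≈ 11.10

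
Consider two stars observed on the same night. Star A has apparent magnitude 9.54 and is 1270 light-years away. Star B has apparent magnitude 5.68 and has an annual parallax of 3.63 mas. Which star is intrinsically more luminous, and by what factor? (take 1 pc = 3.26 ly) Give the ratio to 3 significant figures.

Star B is more luminous, by a factor of 17.5.

Star A: d = 1270 ly / 3.26 = 389.6 pc
Star A: M = m − 5 log₁₀ d + 5 = 9.54 − 5·2.5906 + 5 = 1.587
Star B: p = 3.63 mas = 3.63×10^-3″ → d = 1/p = 275.5 pc
Star B: M = m − 5 log₁₀ d + 5 = 5.68 − 5·2.4401 + 5 = -1.520
ΔM = M_A − M_B = 1.587 − (-1.520) = 3.108; smaller M is more luminous → Star B.
L ratio = 10^(0.4 |ΔM|) = 10^1.243 = 17.50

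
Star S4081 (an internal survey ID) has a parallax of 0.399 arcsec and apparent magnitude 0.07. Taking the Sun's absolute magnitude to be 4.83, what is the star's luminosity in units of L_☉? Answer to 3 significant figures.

d = 1/p = 1/0.399″ = 2.506 pc
M = m − 5 log₁₀ d + 5 = 0.07 − 5·0.3990 + 5 = 3.075
M − M_☉ = 3.075 − 4.83 = -1.755
L/L_☉ = 10^(−0.4 × -1.755) = 5.036

L/L_☉ ≈ 5.04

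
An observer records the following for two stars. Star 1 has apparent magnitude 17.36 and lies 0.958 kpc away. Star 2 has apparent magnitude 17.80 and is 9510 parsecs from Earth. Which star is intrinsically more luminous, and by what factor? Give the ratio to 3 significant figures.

Star 1: d = 0.958 kpc = 958.0 pc
Star 1: M = m − 5 log₁₀ d + 5 = 17.36 − 5·2.9814 + 5 = 7.453
Star 2: M = m − 5 log₁₀ d + 5 = 17.80 − 5·3.9782 + 5 = 2.909
ΔM = M_1 − M_2 = 7.453 − (2.909) = 4.544; smaller M is more luminous → Star 2.
L ratio = 10^(0.4 |ΔM|) = 10^1.818 = 65.71

Star 2 is more luminous, by a factor of 65.7.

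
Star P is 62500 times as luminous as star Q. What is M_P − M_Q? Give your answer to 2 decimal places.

Pogson: ΔM = −2.5 log₁₀(ratio) = −2.5 log₁₀(62500) = −2.5 × 4.7959 = -11.990
Star P is brighter, so it has the smaller magnitude: the difference is negative.

M_P − M_Q ≈ -11.99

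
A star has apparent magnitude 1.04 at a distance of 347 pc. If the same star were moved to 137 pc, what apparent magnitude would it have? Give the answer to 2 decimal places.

Flux ∝ 1/d², so Δm = 5 log₁₀(d₂/d₁) = 5 log₁₀(137/347) = -2.018
m₂ = m₁ + Δm = 1.04 + (-2.018) = -0.978

m ≈ -0.98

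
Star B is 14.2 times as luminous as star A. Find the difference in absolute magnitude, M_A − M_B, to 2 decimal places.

Pogson: ΔM = −2.5 log₁₀(ratio) = −2.5 log₁₀(14.2) = −2.5 × 1.1523 = -2.881
Star B is brighter so has the smaller magnitude: M_A − M_B is positive.

M_A − M_B ≈ 2.88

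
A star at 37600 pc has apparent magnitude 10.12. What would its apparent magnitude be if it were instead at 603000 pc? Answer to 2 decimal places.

m ≈ 16.15

Flux ∝ 1/d², so Δm = 5 log₁₀(d₂/d₁) = 5 log₁₀(603000/37600) = 6.026
m₂ = m₁ + Δm = 10.12 + (6.026) = 16.146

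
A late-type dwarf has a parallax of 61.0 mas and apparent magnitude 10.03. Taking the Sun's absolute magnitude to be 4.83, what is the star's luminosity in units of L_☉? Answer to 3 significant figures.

L/L_☉ ≈ 0.0224

d = 1/p = 1000/61.0 mas = 16.39 pc
M = m − 5 log₁₀ d + 5 = 10.03 − 5·1.2147 + 5 = 8.957
M − M_☉ = 8.957 − 4.83 = 4.127
L/L_☉ = 10^(−0.4 × 4.127) = 0.02235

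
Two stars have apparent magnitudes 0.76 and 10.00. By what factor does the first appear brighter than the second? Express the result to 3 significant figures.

4970

Δm = 0.76 − (10.00) = -9.24
Flux ratio = 10^(−0.4 Δm) = 10^(−0.4 × -9.24) = 10^3.696 = 4966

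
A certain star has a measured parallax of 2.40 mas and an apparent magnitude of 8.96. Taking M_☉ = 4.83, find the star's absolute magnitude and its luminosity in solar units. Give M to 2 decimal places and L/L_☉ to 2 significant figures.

d = 1/p = 1000/2.40 mas = 416.7 pc
M = m − 5 log₁₀ d + 5 = 8.96 − 5·2.6198 + 5 = 0.861
M − M_☉ = 0.861 − 4.83 = -3.969
L/L_☉ = 10^(−0.4 × -3.969) = 38.69

M ≈ 0.86; L/L_☉ ≈ 39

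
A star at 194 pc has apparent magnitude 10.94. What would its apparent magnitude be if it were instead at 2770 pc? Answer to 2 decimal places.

m ≈ 16.71

Flux ∝ 1/d², so Δm = 5 log₁₀(d₂/d₁) = 5 log₁₀(2770/194) = 5.773
m₂ = m₁ + Δm = 10.94 + (5.773) = 16.713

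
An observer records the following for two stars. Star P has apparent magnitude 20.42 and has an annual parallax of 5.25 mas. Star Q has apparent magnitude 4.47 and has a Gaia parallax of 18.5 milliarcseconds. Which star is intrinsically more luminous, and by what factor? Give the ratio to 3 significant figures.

Star P: p = 5.25 mas = 5.25×10^-3″ → d = 1/p = 190.5 pc
Star P: M = m − 5 log₁₀ d + 5 = 20.42 − 5·2.2798 + 5 = 14.021
Star Q: p = 18.5 mas = 0.0185″ → d = 1/p = 54.05 pc
Star Q: M = m − 5 log₁₀ d + 5 = 4.47 − 5·1.7328 + 5 = 0.806
ΔM = M_P − M_Q = 14.021 − (0.806) = 13.215; smaller M is more luminous → Star Q.
L ratio = 10^(0.4 |ΔM|) = 10^5.286 = 193200

Star Q is more luminous, by a factor of 193000.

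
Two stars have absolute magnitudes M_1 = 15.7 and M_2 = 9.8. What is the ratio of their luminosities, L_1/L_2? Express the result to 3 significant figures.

L_1/L_2 ≈ 4.37×10^-3

ΔM = M_1 − M_2 = 5.9
L_1/L_2 = 10^(−0.4 ΔM) = 10^-2.360 = 4.365×10^-3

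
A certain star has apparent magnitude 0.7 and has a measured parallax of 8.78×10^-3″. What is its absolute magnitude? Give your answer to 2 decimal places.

M ≈ -4.58

d = 1/p = 1/8.78×10^-3″ = 113.9 pc
5 log₁₀(d/10 pc) = 5 log₁₀(113.9) − 5 = 5.283
M = m − 5 log₁₀(d/10) = 0.7 − 5.283 = -4.583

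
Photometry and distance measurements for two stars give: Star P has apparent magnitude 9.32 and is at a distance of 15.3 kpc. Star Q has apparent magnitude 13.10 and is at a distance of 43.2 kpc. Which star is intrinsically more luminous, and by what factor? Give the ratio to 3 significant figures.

Star P: d = 15.3 kpc = 15300 pc
Star P: M = m − 5 log₁₀ d + 5 = 9.32 − 5·4.1847 + 5 = -6.603
Star Q: d = 43.2 kpc = 43200 pc
Star Q: M = m − 5 log₁₀ d + 5 = 13.10 − 5·4.6355 + 5 = -5.077
ΔM = M_P − M_Q = -6.603 − (-5.077) = -1.526; smaller M is more luminous → Star P.
L ratio = 10^(0.4 |ΔM|) = 10^0.610 = 4.078

Star P is more luminous, by a factor of 4.08.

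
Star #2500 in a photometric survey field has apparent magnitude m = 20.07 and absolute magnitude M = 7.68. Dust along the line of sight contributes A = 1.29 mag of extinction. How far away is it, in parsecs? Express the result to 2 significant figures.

m − M = 5 log₁₀(d/10 pc) + A  ⇒  20.07 − (7.68) − 1.29 = 5 log₁₀(d/10)
11.100 = 5 log₁₀(d/10)
log₁₀ d = (m − M − A)/5 + 1 = 3.2200
d = 10^3.2200 = 1660 pc

d ≈ 1700 pc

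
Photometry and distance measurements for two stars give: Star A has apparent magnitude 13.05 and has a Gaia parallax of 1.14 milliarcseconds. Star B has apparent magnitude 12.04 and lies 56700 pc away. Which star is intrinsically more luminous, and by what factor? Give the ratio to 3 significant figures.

Star A: p = 1.14 mas = 1.14×10^-3″ → d = 1/p = 877.2 pc
Star A: M = m − 5 log₁₀ d + 5 = 13.05 − 5·2.9431 + 5 = 3.335
Star B: M = m − 5 log₁₀ d + 5 = 12.04 − 5·4.7536 + 5 = -6.728
ΔM = M_A − M_B = 3.335 − (-6.728) = 10.062; smaller M is more luminous → Star B.
L ratio = 10^(0.4 |ΔM|) = 10^4.025 = 10590

Star B is more luminous, by a factor of 10600.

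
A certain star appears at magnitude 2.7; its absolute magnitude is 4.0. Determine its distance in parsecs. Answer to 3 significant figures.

Distance modulus: m − M = 2.7 − (4.0) = -1.300
m − M = 5 log₁₀ d − 5
log₁₀ d = (m − M)/5 + 1 = 0.7400
d = 10^0.7400 = 5.495 pc

d ≈ 5.50 pc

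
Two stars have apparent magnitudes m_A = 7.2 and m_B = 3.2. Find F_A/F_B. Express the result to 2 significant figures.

F_A/F_B ≈ 0.025

Δm = 7.2 − (3.2) = 4.0
Flux ratio = 10^(−0.4 Δm) = 10^(−0.4 × 4.0) = 10^-1.600 = 0.02512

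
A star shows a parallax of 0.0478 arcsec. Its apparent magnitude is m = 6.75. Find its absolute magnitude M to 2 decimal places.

d = 1/p = 1/0.0478″ = 20.92 pc
5 log₁₀(d/10 pc) = 5 log₁₀(20.92) − 5 = 1.603
M = m − 5 log₁₀(d/10) = 6.75 − 1.603 = 5.147

M ≈ 5.15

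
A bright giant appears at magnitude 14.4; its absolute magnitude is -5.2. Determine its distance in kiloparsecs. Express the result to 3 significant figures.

d ≈ 83.2 kpc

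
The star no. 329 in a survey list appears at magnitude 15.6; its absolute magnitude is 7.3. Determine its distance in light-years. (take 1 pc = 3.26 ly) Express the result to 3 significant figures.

μ = m − M = 8.300
m − M = 5 log₁₀ d − 5
log₁₀ d = (m − M)/5 + 1 = 2.6600
d = 10^2.6600 = 457.1 pc
= 1490 ly

d ≈ 1490 ly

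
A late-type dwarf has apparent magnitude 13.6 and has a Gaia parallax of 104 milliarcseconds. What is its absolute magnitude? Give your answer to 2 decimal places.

p = 104 mas = 0.104″ → d = 1/p = 9.615 pc
5 log₁₀(d/10 pc) = 5 log₁₀(9.615) − 5 = -0.085
M = m − 5 log₁₀(d/10) = 13.6 + 0.085 = 13.685

M ≈ 13.69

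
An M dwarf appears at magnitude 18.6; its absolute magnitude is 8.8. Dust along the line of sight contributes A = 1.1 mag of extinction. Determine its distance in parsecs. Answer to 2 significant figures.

d ≈ 550 pc

m − M = 5 log₁₀(d/10 pc) + A  ⇒  18.6 − (8.8) − 1.1 = 5 log₁₀(d/10)
8.700 = 5 log₁₀(d/10)
log₁₀ d = (m − M − A)/5 + 1 = 2.7400
d = 10^2.7400 = 549.5 pc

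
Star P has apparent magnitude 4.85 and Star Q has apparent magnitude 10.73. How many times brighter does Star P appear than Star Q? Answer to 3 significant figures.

225

Magnitude difference = -5.88
Flux ratio = 10^(−0.4 Δm) = 10^(−0.4 × -5.88) = 10^2.352 = 224.9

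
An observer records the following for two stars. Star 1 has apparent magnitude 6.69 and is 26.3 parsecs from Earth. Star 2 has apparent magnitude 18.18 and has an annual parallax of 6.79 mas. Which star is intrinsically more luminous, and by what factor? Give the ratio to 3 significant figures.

Star 1: M = m − 5 log₁₀ d + 5 = 6.69 − 5·1.4200 + 5 = 4.590
Star 2: p = 6.79 mas = 6.79×10^-3″ → d = 1/p = 147.3 pc
Star 2: M = m − 5 log₁₀ d + 5 = 18.18 − 5·2.1681 + 5 = 12.339
ΔM = M_1 − M_2 = 4.590 − (12.339) = -7.749; smaller M is more luminous → Star 1.
L ratio = 10^(0.4 |ΔM|) = 10^3.100 = 1258

Star 1 is more luminous, by a factor of 1260.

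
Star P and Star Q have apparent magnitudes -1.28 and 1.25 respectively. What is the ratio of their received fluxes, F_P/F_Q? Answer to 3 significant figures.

Δm = -1.28 − (1.25) = -2.53
Flux ratio = 10^(−0.4 Δm) = 10^(−0.4 × -2.53) = 10^1.012 = 10.28

F_P/F_Q ≈ 10.3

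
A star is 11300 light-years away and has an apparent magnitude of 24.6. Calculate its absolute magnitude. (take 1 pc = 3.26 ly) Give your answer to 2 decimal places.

d = 11300 ly / 3.26 = 3466 pc
5 log₁₀(d/10 pc) = 5 log₁₀(3466) − 5 = 12.699
M = m − 5 log₁₀(d/10) = 24.6 − 12.699 = 11.901

M ≈ 11.90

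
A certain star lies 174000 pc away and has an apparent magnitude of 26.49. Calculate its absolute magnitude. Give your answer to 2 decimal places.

M ≈ 5.29

5 log₁₀(d/10 pc) = 5 log₁₀(174000) − 5 = 21.203
M = m − 5 log₁₀(d/10) = 26.49 − 21.203 = 5.287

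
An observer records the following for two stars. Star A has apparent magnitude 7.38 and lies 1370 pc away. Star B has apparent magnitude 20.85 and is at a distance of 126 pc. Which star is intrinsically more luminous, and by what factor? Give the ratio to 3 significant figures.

Star A is more luminous, by a factor of 2.89×10^7.

Star A: M = m − 5 log₁₀ d + 5 = 7.38 − 5·3.1367 + 5 = -3.304
Star B: M = m − 5 log₁₀ d + 5 = 20.85 − 5·2.1004 + 5 = 15.348
ΔM = M_A − M_B = -3.304 − (15.348) = -18.652; smaller M is more luminous → Star A.
L ratio = 10^(0.4 |ΔM|) = 10^7.461 = 2.889×10^7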